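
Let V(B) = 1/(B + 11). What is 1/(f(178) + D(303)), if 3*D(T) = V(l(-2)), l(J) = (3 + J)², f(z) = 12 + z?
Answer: 36/6841 ≈ 0.0052624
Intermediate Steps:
V(B) = 1/(11 + B)
D(T) = 1/36 (D(T) = 1/(3*(11 + (3 - 2)²)) = 1/(3*(11 + 1²)) = 1/(3*(11 + 1)) = (⅓)/12 = (⅓)*(1/12) = 1/36)
1/(f(178) + D(303)) = 1/((12 + 178) + 1/36) = 1/(190 + 1/36) = 1/(6841/36) = 36/6841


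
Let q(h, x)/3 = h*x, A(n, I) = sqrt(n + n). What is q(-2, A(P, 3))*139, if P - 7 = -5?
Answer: -1668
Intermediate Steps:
P = 2 (P = 7 - 5 = 2)
A(n, I) = sqrt(2)*sqrt(n) (A(n, I) = sqrt(2*n) = sqrt(2)*sqrt(n))
q(h, x) = 3*h*x (q(h, x) = 3*(h*x) = 3*h*x)
q(-2, A(P, 3))*139 = (3*(-2)*(sqrt(2)*sqrt(2)))*139 = (3*(-2)*2)*139 = -12*139 = -1668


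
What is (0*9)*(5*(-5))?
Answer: 0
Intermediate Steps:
(0*9)*(5*(-5)) = 0*(-25) = 0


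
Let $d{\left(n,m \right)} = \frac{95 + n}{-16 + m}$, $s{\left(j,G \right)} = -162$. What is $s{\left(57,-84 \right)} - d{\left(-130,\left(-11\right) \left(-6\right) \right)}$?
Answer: $- \frac{1613}{10} \approx -161.3$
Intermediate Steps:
$d{\left(n,m \right)} = \frac{95 + n}{-16 + m}$
$s{\left(57,-84 \right)} - d{\left(-130,\left(-11\right) \left(-6\right) \right)} = -162 - \frac{95 - 130}{-16 - -66} = -162 - \frac{1}{-16 + 66} \left(-35\right) = -162 - \frac{1}{50} \left(-35\right) = -162 - - \frac{7}{10} = -162 + \frac{7}{10} = - \frac{1613}{10}$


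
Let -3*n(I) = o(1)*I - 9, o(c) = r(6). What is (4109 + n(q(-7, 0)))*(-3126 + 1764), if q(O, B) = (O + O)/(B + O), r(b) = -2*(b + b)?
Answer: -5622336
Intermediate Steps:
r(b) = -4*b
o(c) = -24 (o(c) = -4*6 = -24)
q(O, B) = 2*O/(B + O) (q(O, B) = (2*O)/(B + O) = 2*O/(B + O))
n(I) = 3 + 8*I (n(I) = -(-24*I - 9)/3 = -(-9 - 24*I)/3 = 3 + 8*I)
(4109 + n(q(-7, 0)))*(-3126 + 1764) = (4109 + (3 + 8*(2*(-7)/(0 - 7))))*(-3126 + 1764) = (4109 + (3 + 8*(2*(-7)/(-7))))*(-1362) = (4109 + (3 + 8*(2*(-7)*(-⅐))))*(-1362) = (4109 + (3 + 8*2))*(-1362) = (4109 + (3 + 16))*(-1362) = (4109 + 19)*(-1362) = 4128*(-1362) = -5622336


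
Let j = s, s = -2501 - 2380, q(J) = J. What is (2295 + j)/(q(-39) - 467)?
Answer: 1293/253 ≈ 5.1107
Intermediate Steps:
s = -4881
j = -4881
(2295 + j)/(q(-39) - 467) = (2295 - 4881)/(-39 - 467) = -2586/(-506) = -2586*(-1/506) = 1293/253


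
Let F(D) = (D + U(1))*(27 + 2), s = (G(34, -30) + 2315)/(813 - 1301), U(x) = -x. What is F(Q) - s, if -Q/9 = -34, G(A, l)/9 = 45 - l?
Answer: 2159675/244 ≈ 8851.1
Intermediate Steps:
G(A, l) = 405 - 9*l (G(A, l) = 9*(45 - l) = 405 - 9*l)
Q = 306 (Q = -9*(-34) = 306)
s = -1495/244 (s = ((405 - 9*(-30)) + 2315)/(813 - 1301) = ((405 + 270) + 2315)/(-488) = (675 + 2315)*(-1/488) = 2990*(-1/488) = -1495/244 ≈ -6.1271)
F(D) = -29 + 29*D (F(D) = (D - 1*1)*(27 + 2) = (D - 1)*29 = (-1 + D)*29 = -29 + 29*D)
F(Q) - s = (-29 + 29*306) - 1*(-1495/244) = (-29 + 8874) + 1495/244 = 8845 + 1495/244 = 2159675/244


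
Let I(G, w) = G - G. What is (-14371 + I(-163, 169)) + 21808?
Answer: 7437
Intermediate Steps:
I(G, w) = 0
(-14371 + I(-163, 169)) + 21808 = (-14371 + 0) + 21808 = -14371 + 21808 = 7437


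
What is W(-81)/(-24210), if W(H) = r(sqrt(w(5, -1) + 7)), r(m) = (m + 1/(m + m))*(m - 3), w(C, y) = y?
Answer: -13/48420 + 13*sqrt(6)/96840 ≈ 6.0340e-5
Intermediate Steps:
r(m) = (-3 + m)*(m + 1/(2*m)) (r(m) = (m + 1/(2*m))*(-3 + m) = (-3 + m)*(m + 1/(2*m)))
W(H) = 13/2 - 13*sqrt(6)/4 (W(H) = 1/2 + (sqrt(-1 + 7))**2 - 3*sqrt(-1 + 7) - 3/(2*sqrt(-1 + 7)) = 1/2 + (sqrt(6))**2 - 3*sqrt(6) - 3*sqrt(6)/6/2 = 1/2 + 6 - 3*sqrt(6) - sqrt(6)/4 = 13/2 - 13*sqrt(6)/4)
W(-81)/(-24210) = (13/2 - 13*sqrt(6)/4)/(-24210) = (13/2 - 13*sqrt(6)/4)*(-1/24210) = -13/48420 + 13*sqrt(6)/96840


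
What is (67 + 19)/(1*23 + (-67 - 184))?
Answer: -43/114 ≈ -0.37719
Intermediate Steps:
(67 + 19)/(1*23 + (-67 - 184)) = 86/(23 - 251) = 86/(-228) = 86*(-1/228) = -43/114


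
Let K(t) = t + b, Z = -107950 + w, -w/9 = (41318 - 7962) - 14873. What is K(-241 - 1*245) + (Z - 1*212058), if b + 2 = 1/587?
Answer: -285776840/587 ≈ -4.8684e+5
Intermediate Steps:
b = -1173/587 (b = -2 + 1/587 = -1173/587 ≈ -1.9983)
w = -166347 (w = -9*((41318 - 7962) - 14873) = -9*(33356 - 14873) = -9*18483 = -166347)
Z = -274297 (Z = -107950 - 166347 = -274297)
K(t) = -1173/587 + t (K(t) = t - 1173/587 = -1173/587 + t)
K(-241 - 1*245) + (Z - 1*212058) = (-1173/587 + (-241 - 1*245)) + (-274297 - 1*212058) = (-1173/587 + (-241 - 245)) + (-274297 - 212058) = (-1173/587 - 486) - 486355 = -286455/587 - 486355 = -285776840/587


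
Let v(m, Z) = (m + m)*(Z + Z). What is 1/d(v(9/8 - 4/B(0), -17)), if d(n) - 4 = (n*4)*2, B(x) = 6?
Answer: -3/736 ≈ -0.0040761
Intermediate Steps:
v(m, Z) = 4*Z*m (v(m, Z) = (2*m)*(2*Z) = 4*Z*m)
d(n) = 4 + 8*n (d(n) = 4 + (n*4)*2 = 4 + (4*n)*2 = 4 + 8*n)
1/d(v(9/8 - 4/B(0), -17)) = 1/(4 + 8*(4*(-17)*(9/8 - 4/6))) = 1/(4 + 8*(4*(-17)*(9*(⅛) - 4*⅙))) = 1/(4 + 8*(4*(-17)*(9/8 - ⅔))) = 1/(4 + 8*(4*(-17)*(11/24))) = 1/(4 + 8*(-187/6)) = 1/(4 - 748/3) = 1/(-736/3) = -3/736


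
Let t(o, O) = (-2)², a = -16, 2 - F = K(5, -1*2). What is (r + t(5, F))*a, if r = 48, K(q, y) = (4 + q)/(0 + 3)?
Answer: -832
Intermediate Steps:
K(q, y) = 4/3 + q/3 (K(q, y) = (4 + q)/3 = (4 + q)*(⅓) = 4/3 + q/3)
F = -1 (F = 2 - (4/3 + (⅓)*5) = 2 - (4/3 + 5/3) = 2 - 1*3 = 2 - 3 = -1)
t(o, O) = 4
(r + t(5, F))*a = (48 + 4)*(-16) = 52*(-16) = -832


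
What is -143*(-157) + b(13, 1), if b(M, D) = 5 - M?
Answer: 22443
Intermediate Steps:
-143*(-157) + b(13, 1) = -143*(-157) + (5 - 1*13) = 22451 + (5 - 13) = 22451 - 8 = 22443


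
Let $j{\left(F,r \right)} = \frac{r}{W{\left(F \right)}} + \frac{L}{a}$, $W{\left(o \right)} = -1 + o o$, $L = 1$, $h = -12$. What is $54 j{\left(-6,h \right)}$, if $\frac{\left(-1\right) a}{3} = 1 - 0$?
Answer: $- \frac{1278}{35} \approx -36.514$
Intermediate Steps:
$W{\left(o \right)} = -1 + o^{2}$
$a = -3$ ($a = - 3 \left(1 - 0\right) = - 3 \left(1 + 0\right) = \left(-3\right) 1 = -3$)
$j{\left(F,r \right)} = - \frac{1}{3} + \frac{r}{-1 + F^{2}}$ ($j{\left(F,r \right)} = \frac{r}{-1 + F^{2}} + 1 \frac{1}{-3} = \frac{r}{-1 + F^{2}} + 1 \left(- \frac{1}{3}\right) = \frac{r}{-1 + F^{2}} - \frac{1}{3} = - \frac{1}{3} + \frac{r}{-1 + F^{2}}$)
$54 j{\left(-6,h \right)} = 54 \frac{1 - \left(-6\right)^{2} + 3 \left(-12\right)}{3 \left(-1 + \left(-6\right)^{2}\right)} = 54 \frac{1 - 36 - 36}{3 \left(-1 + 36\right)} = 54 \frac{1 - 36 - 36}{3 \cdot 35} = 54 \cdot \frac{1}{3} \cdot \frac{1}{35} \left(-71\right) = 54 \left(- \frac{71}{105}\right) = - \frac{1278}{35}$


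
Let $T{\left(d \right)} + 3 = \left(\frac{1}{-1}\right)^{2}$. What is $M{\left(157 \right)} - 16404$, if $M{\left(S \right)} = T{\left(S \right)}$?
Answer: $-16406$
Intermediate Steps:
$T{\left(d \right)} = -2$ ($T{\left(d \right)} = -3 + \left(\frac{1}{-1}\right)^{2} = -3 + \left(-1\right)^{2} = -3 + 1 = -2$)
$M{\left(S \right)} = -2$
$M{\left(157 \right)} - 16404 = -2 - 16404 = -16406$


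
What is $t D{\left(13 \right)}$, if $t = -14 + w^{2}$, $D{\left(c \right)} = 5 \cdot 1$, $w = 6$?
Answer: $110$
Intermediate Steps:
$D{\left(c \right)} = 5$
$t = 22$ ($t = -14 + 6^{2} = -14 + 36 = 22$)
$t D{\left(13 \right)} = 22 \cdot 5 = 110$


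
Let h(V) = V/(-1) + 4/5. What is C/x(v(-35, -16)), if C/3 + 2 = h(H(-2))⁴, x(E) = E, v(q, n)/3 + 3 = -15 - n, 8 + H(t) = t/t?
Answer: -2312191/1250 ≈ -1849.8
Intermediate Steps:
H(t) = -7 (H(t) = -8 + t/t = -8 + 1 = -7)
v(q, n) = -54 - 3*n (v(q, n) = -9 + 3*(-15 - n) = -9 + (-45 - 3*n) = -54 - 3*n)
h(V) = ⅘ - V (h(V) = V*(-1) + 4*(⅕) = -V + ⅘ = ⅘ - V)
C = 6936573/625 (C = -6 + 3*(⅘ - 1*(-7))⁴ = -6 + 3*(⅘ + 7)⁴ = -6 + 3*(39/5)⁴ = -6 + 3*(2313441/625) = -6 + 6940323/625 = 6936573/625 ≈ 11099.)
C/x(v(-35, -16)) = 6936573/(625*(-54 - 3*(-16))) = 6936573/(625*(-54 + 48)) = (6936573/625)/(-6) = (6936573/625)*(-⅙) = -2312191/1250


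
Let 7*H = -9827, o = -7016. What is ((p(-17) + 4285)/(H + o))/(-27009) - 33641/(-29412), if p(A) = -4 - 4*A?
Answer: 5950382951623/5202275117868 ≈ 1.1438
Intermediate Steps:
H = -9827/7 (H = (⅐)*(-9827) = -9827/7 ≈ -1403.9)
((p(-17) + 4285)/(H + o))/(-27009) - 33641/(-29412) = (((-4 - 4*(-17)) + 4285)/(-9827/7 - 7016))/(-27009) - 33641/(-29412) = (((-4 + 68) + 4285)/(-58939/7))*(-1/27009) - 33641*(-1/29412) = ((64 + 4285)*(-7/58939))*(-1/27009) + 33641/29412 = (4349*(-7/58939))*(-1/27009) + 33641/29412 = -30443/58939*(-1/27009) + 33641/29412 = 30443/1591883451 + 33641/29412 = 5950382951623/5202275117868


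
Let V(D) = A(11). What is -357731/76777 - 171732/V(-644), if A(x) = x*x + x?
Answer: -100244608/76777 ≈ -1305.7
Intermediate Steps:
A(x) = x + x**2 (A(x) = x**2 + x = x + x**2)
V(D) = 132 (V(D) = 11*(1 + 11) = 11*12 = 132)
-357731/76777 - 171732/V(-644) = -357731/76777 - 171732/132 = -357731*1/76777 - 171732*1/132 = -357731/76777 - 1301 = -100244608/76777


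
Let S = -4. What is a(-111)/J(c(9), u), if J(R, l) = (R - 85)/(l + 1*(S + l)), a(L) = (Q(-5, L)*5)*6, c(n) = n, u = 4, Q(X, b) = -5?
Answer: 150/19 ≈ 7.8947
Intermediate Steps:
a(L) = -150 (a(L) = -5*5*6 = -25*6 = -150)
J(R, l) = (-85 + R)/(-4 + 2*l) (J(R, l) = (R - 85)/(l + 1*(-4 + l)) = (-85 + R)/(l + (-4 + l)) = (-85 + R)/(-4 + 2*l))
a(-111)/J(c(9), u) = -150*2*(-2 + 4)/(-85 + 9) = -150/((½)*(-76)/2) = -150/((½)*(½)*(-76)) = -150/(-19) = -150*(-1/19) = 150/19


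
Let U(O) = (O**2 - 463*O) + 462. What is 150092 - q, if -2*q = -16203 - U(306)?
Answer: 331561/2 ≈ 1.6578e+5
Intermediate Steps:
U(O) = 462 + O**2 - 463*O
q = -31377/2 (q = -(-16203 - (462 + 306**2 - 463*306))/2 = -(-16203 - (462 + 93636 - 141678))/2 = -(-16203 - 1*(-47580))/2 = -(-16203 + 47580)/2 = -1/2*31377 = -31377/2 ≈ -15689.)
150092 - q = 150092 - 1*(-31377/2) = 150092 + 31377/2 = 331561/2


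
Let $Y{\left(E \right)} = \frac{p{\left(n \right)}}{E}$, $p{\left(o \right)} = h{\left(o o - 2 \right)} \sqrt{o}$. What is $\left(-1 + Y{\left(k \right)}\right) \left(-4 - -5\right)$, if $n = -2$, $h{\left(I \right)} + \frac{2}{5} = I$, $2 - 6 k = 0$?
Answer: $-1 + \frac{24 i \sqrt{2}}{5} \approx -1.0 + 6.7882 i$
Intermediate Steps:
$k = \frac{1}{3}$ ($k = \frac{1}{3} - 0 = \frac{1}{3} + 0 = \frac{1}{3} \approx 0.33333$)
$h{\left(I \right)} = - \frac{2}{5} + I$
$p{\left(o \right)} = \sqrt{o} \left(- \frac{12}{5} + o^{2}\right)$ ($p{\left(o \right)} = \left(- \frac{2}{5} + \left(o o - 2\right)\right) \sqrt{o} = \left(- \frac{2}{5} + \left(o^{2} - 2\right)\right) \sqrt{o} = \left(- \frac{2}{5} + \left(-2 + o^{2}\right)\right) \sqrt{o} = \left(- \frac{12}{5} + o^{2}\right) \sqrt{o} = \sqrt{o} \left(- \frac{12}{5} + o^{2}\right)$)
$Y{\left(E \right)} = \frac{8 i \sqrt{2}}{5 E}$ ($Y{\left(E \right)} = \frac{\sqrt{-2} \left(- \frac{12}{5} + \left(-2\right)^{2}\right)}{E} = \frac{i \sqrt{2} \left(- \frac{12}{5} + 4\right)}{E} = \frac{i \sqrt{2} \cdot \frac{8}{5}}{E} = \frac{\frac{8}{5} i \sqrt{2}}{E} = \frac{8 i \sqrt{2}}{5 E}$)
$\left(-1 + Y{\left(k \right)}\right) \left(-4 - -5\right) = \left(-1 + \frac{8 i \sqrt{2} \frac{1}{\frac{1}{3}}}{5}\right) \left(-4 - -5\right) = \left(-1 + \frac{8}{5} i \sqrt{2} \cdot 3\right) \left(-4 + 5\right) = \left(-1 + \frac{24 i \sqrt{2}}{5}\right) 1 = -1 + \frac{24 i \sqrt{2}}{5}$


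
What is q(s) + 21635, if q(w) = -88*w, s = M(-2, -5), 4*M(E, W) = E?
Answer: 21679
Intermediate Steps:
M(E, W) = E/4
s = -1/2 (s = (1/4)*(-2) = -1/2 ≈ -0.50000)
q(s) + 21635 = -88*(-1/2) + 21635 = 44 + 21635 = 21679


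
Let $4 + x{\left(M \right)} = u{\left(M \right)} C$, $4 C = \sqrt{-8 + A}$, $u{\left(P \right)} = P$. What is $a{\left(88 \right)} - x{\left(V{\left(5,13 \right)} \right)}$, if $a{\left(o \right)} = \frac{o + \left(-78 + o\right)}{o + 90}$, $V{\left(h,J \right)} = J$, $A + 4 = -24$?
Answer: $\frac{405}{89} - \frac{39 i}{2} \approx 4.5506 - 19.5 i$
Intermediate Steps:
$A = -28$ ($A = -4 - 24 = -28$)
$C = \frac{3 i}{2}$ ($C = \frac{\sqrt{-8 - 28}}{4} = \frac{\sqrt{-36}}{4} = \frac{6 i}{4} = \frac{3 i}{2} \approx 1.5 i$)
$x{\left(M \right)} = -4 + \frac{3 i M}{2}$ ($x{\left(M \right)} = -4 + M \frac{3 i}{2} = -4 + \frac{3 i M}{2}$)
$a{\left(o \right)} = \frac{-78 + 2 o}{90 + o}$
$a{\left(88 \right)} - x{\left(V{\left(5,13 \right)} \right)} = \frac{2 \left(-39 + 88\right)}{90 + 88} - \left(-4 + \frac{3}{2} i 13\right) = 2 \cdot \frac{1}{178} \cdot 49 - \left(-4 + \frac{39 i}{2}\right) = 2 \cdot \frac{1}{178} \cdot 49 + \left(4 - \frac{39 i}{2}\right) = \frac{49}{89} + \left(4 - \frac{39 i}{2}\right) = \frac{405}{89} - \frac{39 i}{2}$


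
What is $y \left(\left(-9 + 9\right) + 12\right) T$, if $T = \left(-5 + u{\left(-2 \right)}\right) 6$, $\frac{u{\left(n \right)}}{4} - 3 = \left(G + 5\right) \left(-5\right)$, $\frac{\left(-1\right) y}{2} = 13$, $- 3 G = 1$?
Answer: $161616$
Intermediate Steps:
$G = - \frac{1}{3}$ ($G = \left(- \frac{1}{3}\right) 1 = - \frac{1}{3} \approx -0.33333$)
$y = -26$ ($y = \left(-2\right) 13 = -26$)
$u{\left(n \right)} = - \frac{244}{3}$ ($u{\left(n \right)} = 12 + 4 \left(- \frac{1}{3} + 5\right) \left(-5\right) = 12 + 4 \cdot \frac{14}{3} \left(-5\right) = 12 + 4 \left(- \frac{70}{3}\right) = 12 - \frac{280}{3} = - \frac{244}{3}$)
$T = -518$ ($T = \left(-5 - \frac{244}{3}\right) 6 = \left(- \frac{259}{3}\right) 6 = -518$)
$y \left(\left(-9 + 9\right) + 12\right) T = - 26 \left(\left(-9 + 9\right) + 12\right) \left(-518\right) = - 26 \left(0 + 12\right) \left(-518\right) = \left(-26\right) 12 \left(-518\right) = \left(-312\right) \left(-518\right) = 161616$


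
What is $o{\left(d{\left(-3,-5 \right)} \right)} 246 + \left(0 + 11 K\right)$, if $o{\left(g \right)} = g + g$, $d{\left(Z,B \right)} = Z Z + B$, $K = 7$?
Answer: $2045$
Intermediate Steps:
$d{\left(Z,B \right)} = B + Z^{2}$ ($d{\left(Z,B \right)} = Z^{2} + B = B + Z^{2}$)
$o{\left(g \right)} = 2 g$
$o{\left(d{\left(-3,-5 \right)} \right)} 246 + \left(0 + 11 K\right) = 2 \left(-5 + \left(-3\right)^{2}\right) 246 + \left(0 + 11 \cdot 7\right) = 2 \left(-5 + 9\right) 246 + \left(0 + 77\right) = 2 \cdot 4 \cdot 246 + 77 = 8 \cdot 246 + 77 = 1968 + 77 = 2045$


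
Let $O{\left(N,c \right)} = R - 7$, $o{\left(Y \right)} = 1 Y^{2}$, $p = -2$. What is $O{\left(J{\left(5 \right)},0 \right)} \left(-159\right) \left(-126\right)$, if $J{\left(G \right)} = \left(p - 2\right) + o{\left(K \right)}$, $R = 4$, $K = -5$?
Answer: $-60102$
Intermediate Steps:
$o{\left(Y \right)} = Y^{2}$
$J{\left(G \right)} = 21$ ($J{\left(G \right)} = \left(-2 - 2\right) + \left(-5\right)^{2} = -4 + 25 = 21$)
$O{\left(N,c \right)} = -3$ ($O{\left(N,c \right)} = 4 - 7 = -3$)
$O{\left(J{\left(5 \right)},0 \right)} \left(-159\right) \left(-126\right) = \left(-3\right) \left(-159\right) \left(-126\right) = 477 \left(-126\right) = -60102$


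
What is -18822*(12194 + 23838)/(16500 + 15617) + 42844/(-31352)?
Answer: -5316030959939/251733046 ≈ -21118.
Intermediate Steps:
-18822*(12194 + 23838)/(16500 + 15617) + 42844/(-31352) = -18822/(32117/36032) + 42844*(-1/31352) = -18822/(32117*(1/36032)) - 10711/7838 = -18822/32117/36032 - 10711/7838 = -18822*36032/32117 - 10711/7838 = -678194304/32117 - 10711/7838 = -5316030959939/251733046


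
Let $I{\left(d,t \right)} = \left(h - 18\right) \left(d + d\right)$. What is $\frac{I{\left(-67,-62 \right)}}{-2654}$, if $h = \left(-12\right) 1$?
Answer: $- \frac{2010}{1327} \approx -1.5147$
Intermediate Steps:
$h = -12$
$I{\left(d,t \right)} = - 60 d$ ($I{\left(d,t \right)} = \left(-12 - 18\right) \left(d + d\right) = - 30 \cdot 2 d = - 60 d$)
$\frac{I{\left(-67,-62 \right)}}{-2654} = \frac{\left(-60\right) \left(-67\right)}{-2654} = 4020 \left(- \frac{1}{2654}\right) = - \frac{2010}{1327}$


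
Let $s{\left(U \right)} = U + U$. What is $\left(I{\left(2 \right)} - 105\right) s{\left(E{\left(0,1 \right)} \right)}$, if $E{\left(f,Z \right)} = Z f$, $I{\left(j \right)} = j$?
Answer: $0$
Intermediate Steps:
$s{\left(U \right)} = 2 U$
$\left(I{\left(2 \right)} - 105\right) s{\left(E{\left(0,1 \right)} \right)} = \left(2 - 105\right) 2 \cdot 1 \cdot 0 = - 103 \cdot 2 \cdot 0 = \left(-103\right) 0 = 0$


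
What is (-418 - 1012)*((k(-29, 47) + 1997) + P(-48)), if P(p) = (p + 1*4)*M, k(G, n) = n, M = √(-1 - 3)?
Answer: -2922920 + 125840*I ≈ -2.9229e+6 + 1.2584e+5*I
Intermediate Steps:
M = 2*I (M = √(-4) = 2*I ≈ 2.0*I)
P(p) = 2*I*(4 + p) (P(p) = (p + 1*4)*(2*I) = (p + 4)*(2*I) = (4 + p)*(2*I) = 2*I*(4 + p))
(-418 - 1012)*((k(-29, 47) + 1997) + P(-48)) = (-418 - 1012)*((47 + 1997) + 2*I*(4 - 48)) = -1430*(2044 + 2*I*(-44)) = -1430*(2044 - 88*I) = -2922920 + 125840*I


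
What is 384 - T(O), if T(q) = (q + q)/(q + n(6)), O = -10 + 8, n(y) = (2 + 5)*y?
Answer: 3841/10 ≈ 384.10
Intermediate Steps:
n(y) = 7*y
O = -2
T(q) = 2*q/(42 + q) (T(q) = (q + q)/(q + 7*6) = (2*q)/(q + 42) = (2*q)/(42 + q) = 2*q/(42 + q))
384 - T(O) = 384 - 2*(-2)/(42 - 2) = 384 - 2*(-2)/40 = 384 - 1*(-1/10) = 384 + 1/10 = 3841/10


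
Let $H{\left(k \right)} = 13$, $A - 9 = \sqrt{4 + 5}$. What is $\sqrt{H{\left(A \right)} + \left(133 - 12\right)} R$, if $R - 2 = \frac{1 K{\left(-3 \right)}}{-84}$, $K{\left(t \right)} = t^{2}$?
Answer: $\frac{53 \sqrt{134}}{28} \approx 21.911$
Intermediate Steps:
$A = 12$ ($A = 9 + \sqrt{4 + 5} = 9 + \sqrt{9} = 9 + 3 = 12$)
$R = \frac{53}{28}$ ($R = 2 + \frac{1 \left(-3\right)^{2}}{-84} = 2 + 1 \cdot 9 \left(- \frac{1}{84}\right) = 2 + 9 \left(- \frac{1}{84}\right) = 2 - \frac{3}{28} = \frac{53}{28} \approx 1.8929$)
$\sqrt{H{\left(A \right)} + \left(133 - 12\right)} R = \sqrt{13 + \left(133 - 12\right)} \frac{53}{28} = \sqrt{13 + 121} \cdot \frac{53}{28} = \sqrt{134} \cdot \frac{53}{28} = \frac{53 \sqrt{134}}{28}$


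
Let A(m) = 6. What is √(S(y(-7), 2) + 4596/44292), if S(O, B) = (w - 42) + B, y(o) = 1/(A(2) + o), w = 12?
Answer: I*√380043815/3691 ≈ 5.2817*I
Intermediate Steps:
y(o) = 1/(6 + o)
S(O, B) = -30 + B (S(O, B) = (12 - 42) + B = -30 + B)
√(S(y(-7), 2) + 4596/44292) = √((-30 + 2) + 4596/44292) = √(-28 + 4596*(1/44292)) = √(-28 + 383/3691) = √(-102965/3691) = I*√380043815/3691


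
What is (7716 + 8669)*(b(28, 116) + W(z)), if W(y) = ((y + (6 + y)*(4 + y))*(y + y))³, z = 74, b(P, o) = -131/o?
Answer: 53481713836323570951905/4 ≈ 1.3370e+22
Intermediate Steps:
W(y) = 8*y³*(y + (4 + y)*(6 + y))³ (W(y) = ((y + (4 + y)*(6 + y))*(2*y))³ = (2*y*(y + (4 + y)*(6 + y)))³ = 8*y³*(y + (4 + y)*(6 + y))³)
(7716 + 8669)*(b(28, 116) + W(z)) = (7716 + 8669)*(-131/116 + 8*74³*(24 + 74² + 11*74)³) = 16385*(-131*1/116 + 8*405224*(24 + 5476 + 814)³) = 16385*(-131/116 + 8*405224*6314³) = 16385*(-131/116 + 8*405224*251717687144) = 16385*(-131/116 + 816016384441922048) = 16385*(94657900595262957437/116) = 53481713836323570951905/4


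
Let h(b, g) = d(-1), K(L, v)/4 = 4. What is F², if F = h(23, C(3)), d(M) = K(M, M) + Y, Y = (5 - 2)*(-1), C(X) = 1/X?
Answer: 169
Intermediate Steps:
K(L, v) = 16 (K(L, v) = 4*4 = 16)
Y = -3 (Y = 3*(-1) = -3)
d(M) = 13 (d(M) = 16 - 3 = 13)
h(b, g) = 13
F = 13
F² = 13² = 169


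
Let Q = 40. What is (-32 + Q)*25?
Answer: 200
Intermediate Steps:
(-32 + Q)*25 = (-32 + 40)*25 = 8*25 = 200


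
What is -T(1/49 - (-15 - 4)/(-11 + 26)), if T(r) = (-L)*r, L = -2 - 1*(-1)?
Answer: -946/735 ≈ -1.2871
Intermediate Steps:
L = -1 (L = -2 + 1 = -1)
T(r) = r (T(r) = (-1*(-1))*r = 1*r = r)
-T(1/49 - (-15 - 4)/(-11 + 26)) = -(1/49 - (-15 - 4)/(-11 + 26)) = -(1/49 - (-19)/15) = -(1/49 - 1*(-19/15)) = -(1/49 + 19/15) = -1*946/735 = -946/735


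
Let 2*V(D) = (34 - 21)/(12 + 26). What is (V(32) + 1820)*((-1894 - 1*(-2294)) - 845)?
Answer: -61558185/76 ≈ -8.0998e+5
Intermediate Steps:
V(D) = 13/76 (V(D) = ((34 - 21)/(12 + 26))/2 = (13/38)/2 = (13*(1/38))/2 = (½)*(13/38) = 13/76)
(V(32) + 1820)*((-1894 - 1*(-2294)) - 845) = (13/76 + 1820)*((-1894 - 1*(-2294)) - 845) = 138333*((-1894 + 2294) - 845)/76 = 138333*(400 - 845)/76 = (138333/76)*(-445) = -61558185/76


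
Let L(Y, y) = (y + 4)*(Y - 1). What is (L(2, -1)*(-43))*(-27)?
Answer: 3483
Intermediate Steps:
L(Y, y) = (-1 + Y)*(4 + y) (L(Y, y) = (4 + y)*(-1 + Y) = (-1 + Y)*(4 + y))
(L(2, -1)*(-43))*(-27) = ((-4 - 1*(-1) + 4*2 + 2*(-1))*(-43))*(-27) = ((-4 + 1 + 8 - 2)*(-43))*(-27) = (3*(-43))*(-27) = -129*(-27) = 3483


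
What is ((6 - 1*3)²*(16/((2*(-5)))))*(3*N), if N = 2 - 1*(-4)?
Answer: -1296/5 ≈ -259.20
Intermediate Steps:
N = 6 (N = 2 + 4 = 6)
((6 - 1*3)²*(16/((2*(-5)))))*(3*N) = ((6 - 1*3)²*(16/((2*(-5)))))*(3*6) = ((6 - 3)²*(16/(-10)))*18 = (3²*(16*(-⅒)))*18 = (9*(-8/5))*18 = -72/5*18 = -1296/5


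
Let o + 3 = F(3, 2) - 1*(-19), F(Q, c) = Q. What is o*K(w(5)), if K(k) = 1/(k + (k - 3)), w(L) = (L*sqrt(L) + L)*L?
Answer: -893/10291 + 950*sqrt(5)/10291 ≈ 0.11964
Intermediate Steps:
w(L) = L*(L + L**(3/2)) (w(L) = (L**(3/2) + L)*L = (L + L**(3/2))*L = L*(L + L**(3/2)))
o = 19 (o = -3 + (3 - 1*(-19)) = -3 + (3 + 19) = -3 + 22 = 19)
K(k) = 1/(-3 + 2*k) (K(k) = 1/(k + (-3 + k)) = 1/(-3 + 2*k))
o*K(w(5)) = 19/(-3 + 2*(5**2 + 5**(5/2))) = 19/(-3 + 2*(25 + 25*sqrt(5))) = 19/(-3 + (50 + 50*sqrt(5))) = 19/(47 + 50*sqrt(5))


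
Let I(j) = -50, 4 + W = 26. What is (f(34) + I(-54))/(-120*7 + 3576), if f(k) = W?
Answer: -7/684 ≈ -0.010234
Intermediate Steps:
W = 22 (W = -4 + 26 = 22)
f(k) = 22
(f(34) + I(-54))/(-120*7 + 3576) = (22 - 50)/(-120*7 + 3576) = -28/(-840 + 3576) = -28/2736 = -28*1/2736 = -7/684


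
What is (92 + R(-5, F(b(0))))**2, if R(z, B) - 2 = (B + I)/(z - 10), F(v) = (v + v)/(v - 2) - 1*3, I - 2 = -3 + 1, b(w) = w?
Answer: 221841/25 ≈ 8873.6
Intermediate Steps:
I = 0 (I = 2 + (-3 + 1) = 2 - 2 = 0)
F(v) = -3 + 2*v/(-2 + v) (F(v) = (2*v)/(-2 + v) - 3 = 2*v/(-2 + v) - 3 = -3 + 2*v/(-2 + v))
R(z, B) = 2 + B/(-10 + z) (R(z, B) = 2 + (B + 0)/(z - 10) = 2 + B/(-10 + z))
(92 + R(-5, F(b(0))))**2 = (92 + (-20 + (6 - 1*0)/(-2 + 0) + 2*(-5))/(-10 - 5))**2 = (92 + (-20 + (6 + 0)/(-2) - 10)/(-15))**2 = (92 - (-20 - 1/2*6 - 10)/15)**2 = (92 - (-20 - 3 - 10)/15)**2 = (92 - 1/15*(-33))**2 = (92 + 11/5)**2 = (471/5)**2 = 221841/25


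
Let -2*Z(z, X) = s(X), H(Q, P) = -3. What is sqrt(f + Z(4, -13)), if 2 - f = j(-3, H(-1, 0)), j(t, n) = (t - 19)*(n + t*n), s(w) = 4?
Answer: 2*sqrt(33) ≈ 11.489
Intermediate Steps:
Z(z, X) = -2 (Z(z, X) = -1/2*4 = -2)
j(t, n) = (-19 + t)*(n + n*t)
f = 134 (f = 2 - (-3)*(-19 + (-3)**2 - 18*(-3)) = 2 - (-3)*(-19 + 9 + 54) = 2 - (-3)*44 = 2 - 1*(-132) = 2 + 132 = 134)
sqrt(f + Z(4, -13)) = sqrt(134 - 2) = sqrt(132) = 2*sqrt(33)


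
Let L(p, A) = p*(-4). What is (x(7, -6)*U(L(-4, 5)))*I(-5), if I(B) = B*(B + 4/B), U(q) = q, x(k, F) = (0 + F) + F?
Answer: -5568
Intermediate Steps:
x(k, F) = 2*F (x(k, F) = F + F = 2*F)
L(p, A) = -4*p
(x(7, -6)*U(L(-4, 5)))*I(-5) = ((2*(-6))*(-4*(-4)))*(4 + (-5)²) = (-12*16)*(4 + 25) = -192*29 = -5568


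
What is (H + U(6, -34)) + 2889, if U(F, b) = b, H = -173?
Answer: 2682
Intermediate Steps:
(H + U(6, -34)) + 2889 = (-173 - 34) + 2889 = -207 + 2889 = 2682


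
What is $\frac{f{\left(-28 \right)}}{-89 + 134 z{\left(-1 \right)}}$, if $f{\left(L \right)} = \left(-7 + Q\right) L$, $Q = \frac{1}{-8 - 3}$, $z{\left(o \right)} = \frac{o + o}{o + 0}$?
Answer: $\frac{2184}{1969} \approx 1.1092$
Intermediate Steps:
$z{\left(o \right)} = 2$ ($z{\left(o \right)} = \frac{2 o}{o} = 2$)
$Q = - \frac{1}{11}$ ($Q = \frac{1}{-11} = - \frac{1}{11} \approx -0.090909$)
$f{\left(L \right)} = - \frac{78 L}{11}$ ($f{\left(L \right)} = \left(-7 - \frac{1}{11}\right) L = - \frac{78 L}{11}$)
$\frac{f{\left(-28 \right)}}{-89 + 134 z{\left(-1 \right)}} = \frac{\left(- \frac{78}{11}\right) \left(-28\right)}{-89 + 134 \cdot 2} = \frac{2184}{11 \left(-89 + 268\right)} = \frac{2184}{11 \cdot 179} = \frac{2184}{11} \cdot \frac{1}{179} = \frac{2184}{1969}$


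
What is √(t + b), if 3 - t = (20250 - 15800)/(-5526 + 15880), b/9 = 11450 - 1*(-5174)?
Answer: √4009976524826/5177 ≈ 386.81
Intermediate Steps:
b = 149616 (b = 9*(11450 - 1*(-5174)) = 9*(11450 + 5174) = 9*16624 = 149616)
t = 13306/5177 (t = 3 - (20250 - 15800)/(-5526 + 15880) = 3 - 4450/10354 = 3 - 1*2225/5177 = 3 - 2225/5177 = 13306/5177 ≈ 2.5702)
√(t + b) = √(13306/5177 + 149616) = √(774575338/5177) = √4009976524826/5177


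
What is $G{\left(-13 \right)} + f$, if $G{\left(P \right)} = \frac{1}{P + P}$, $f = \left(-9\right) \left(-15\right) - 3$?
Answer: $\frac{3431}{26} \approx 131.96$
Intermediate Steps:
$f = 132$ ($f = 135 - 3 = 132$)
$G{\left(P \right)} = \frac{1}{2 P}$
$G{\left(-13 \right)} + f = \frac{1}{2 \left(-13\right)} + 132 = \frac{1}{2} \left(- \frac{1}{13}\right) + 132 = - \frac{1}{26} + 132 = \frac{3431}{26}$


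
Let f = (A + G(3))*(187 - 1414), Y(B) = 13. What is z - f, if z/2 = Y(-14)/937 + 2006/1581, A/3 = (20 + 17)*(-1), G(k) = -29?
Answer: -14968857430/87141 ≈ -1.7178e+5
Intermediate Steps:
A = -111 (A = 3*((20 + 17)*(-1)) = 3*(37*(-1)) = 3*(-37) = -111)
f = 171780 (f = (-111 - 29)*(187 - 1414) = -140*(-1227) = 171780)
z = 223550/87141 (z = 2*(13/937 + 2006/1581) = 2*(13*(1/937) + 2006*(1/1581)) = 2*(13/937 + 118/93) = 2*(111775/87141) = 223550/87141 ≈ 2.5654)
z - f = 223550/87141 - 1*171780 = 223550/87141 - 171780 = -14968857430/87141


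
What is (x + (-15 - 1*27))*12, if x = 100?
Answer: 696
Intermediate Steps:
(x + (-15 - 1*27))*12 = (100 + (-15 - 1*27))*12 = (100 + (-15 - 27))*12 = (100 - 42)*12 = 58*12 = 696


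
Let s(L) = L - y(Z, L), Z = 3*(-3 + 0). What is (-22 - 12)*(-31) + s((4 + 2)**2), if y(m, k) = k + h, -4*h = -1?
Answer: 4215/4 ≈ 1053.8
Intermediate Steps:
h = 1/4 (h = -1/4*(-1) = 1/4 ≈ 0.25000)
Z = -9 (Z = 3*(-3) = -9)
y(m, k) = 1/4 + k (y(m, k) = k + 1/4 = 1/4 + k)
s(L) = -1/4 (s(L) = L - (1/4 + L) = L + (-1/4 - L) = -1/4)
(-22 - 12)*(-31) + s((4 + 2)**2) = (-22 - 12)*(-31) - 1/4 = -34*(-31) - 1/4 = 1054 - 1/4 = 4215/4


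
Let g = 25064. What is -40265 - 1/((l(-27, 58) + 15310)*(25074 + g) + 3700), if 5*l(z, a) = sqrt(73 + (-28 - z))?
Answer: -2059509497759660981710/51148876139565239 + 125345*sqrt(2)/1227573027349565736 ≈ -40265.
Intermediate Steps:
l(z, a) = sqrt(45 - z)/5 (l(z, a) = sqrt(73 + (-28 - z))/5 = sqrt(45 - z)/5)
-40265 - 1/((l(-27, 58) + 15310)*(25074 + g) + 3700) = -40265 - 1/((sqrt(45 - 1*(-27))/5 + 15310)*(25074 + 25064) + 3700) = -40265 - 1/((sqrt(45 + 27)/5 + 15310)*50138 + 3700) = -40265 - 1/((sqrt(72)/5 + 15310)*50138 + 3700) = -40265 - 1/(((6*sqrt(2))/5 + 15310)*50138 + 3700) = -40265 - 1/((6*sqrt(2)/5 + 15310)*50138 + 3700) = -40265 - 1/((15310 + 6*sqrt(2)/5)*50138 + 3700) = -40265 - 1/((767612780 + 300828*sqrt(2)/5) + 3700) = -40265 - 1/(767616480 + 300828*sqrt(2)/5)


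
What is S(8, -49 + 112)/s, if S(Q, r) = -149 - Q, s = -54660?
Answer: 157/54660 ≈ 0.0028723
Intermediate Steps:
S(8, -49 + 112)/s = (-149 - 1*8)/(-54660) = (-149 - 8)*(-1/54660) = -157*(-1/54660) = 157/54660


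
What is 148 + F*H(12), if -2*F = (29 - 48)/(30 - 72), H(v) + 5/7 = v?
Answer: 85523/588 ≈ 145.45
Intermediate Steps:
H(v) = -5/7 + v
F = -19/84 (F = -(29 - 48)/(2*(30 - 72)) = -(-19)/(2*(-42)) = -(-19)*(-1)/(2*42) = -½*19/42 = -19/84 ≈ -0.22619)
148 + F*H(12) = 148 - 19*(-5/7 + 12)/84 = 148 - 19/84*79/7 = 148 - 1501/588 = 85523/588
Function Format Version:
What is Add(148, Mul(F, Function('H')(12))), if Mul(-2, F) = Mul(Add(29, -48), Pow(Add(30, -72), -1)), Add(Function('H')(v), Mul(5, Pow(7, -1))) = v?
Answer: Rational(85523, 588) ≈ 145.45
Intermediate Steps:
Function('H')(v) = Add(Rational(-5, 7), v)
F = Rational(-19, 84) (F = Mul(Rational(-1, 2), Mul(Add(29, -48), Pow(Add(30, -72), -1))) = Mul(Rational(-1, 2), Mul(-19, Pow(-42, -1))) = Mul(Rational(-1, 2), Mul(-19, Rational(-1, 42))) = Mul(Rational(-1, 2), Rational(19, 42)) = Rational(-19, 84) ≈ -0.22619)
Add(148, Mul(F, Function('H')(12))) = Add(148, Mul(Rational(-19, 84), Add(Rational(-5, 7), 12))) = Add(148, Mul(Rational(-19, 84), Rational(79, 7))) = Add(148, Rational(-1501, 588)) = Rational(85523, 588)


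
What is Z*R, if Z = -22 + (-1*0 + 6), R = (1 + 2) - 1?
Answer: -32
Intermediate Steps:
R = 2 (R = 3 - 1 = 2)
Z = -16 (Z = -22 + (0 + 6) = -22 + 6 = -16)
Z*R = -16*2 = -32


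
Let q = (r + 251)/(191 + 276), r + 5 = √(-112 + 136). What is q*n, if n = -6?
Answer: -1476/467 - 12*√6/467 ≈ -3.2235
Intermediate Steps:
r = -5 + 2*√6 (r = -5 + √(-112 + 136) = -5 + √24 = -5 + 2*√6 ≈ -0.10102)
q = 246/467 + 2*√6/467 (q = ((-5 + 2*√6) + 251)/(191 + 276) = (246 + 2*√6)/467 = (246 + 2*√6)*(1/467) = 246/467 + 2*√6/467 ≈ 0.53726)
q*n = (246/467 + 2*√6/467)*(-6) = -1476/467 - 12*√6/467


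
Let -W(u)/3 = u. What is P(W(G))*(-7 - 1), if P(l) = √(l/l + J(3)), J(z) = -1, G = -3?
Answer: 0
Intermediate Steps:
W(u) = -3*u
P(l) = 0 (P(l) = √(l/l - 1) = √(1 - 1) = √0 = 0)
P(W(G))*(-7 - 1) = 0*(-7 - 1) = 0*(-8) = 0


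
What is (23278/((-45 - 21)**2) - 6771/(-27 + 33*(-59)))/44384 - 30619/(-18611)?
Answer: 15217503907589/9248471187417 ≈ 1.6454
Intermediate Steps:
(23278/((-45 - 21)**2) - 6771/(-27 + 33*(-59)))/44384 - 30619/(-18611) = (23278/((-66)**2) - 6771/(-27 - 1947))*(1/44384) - 30619*(-1/18611) = (23278/4356 - 6771/(-1974))*(1/44384) + 30619/18611 = (23278*(1/4356) - 6771*(-1/1974))*(1/44384) + 30619/18611 = (11639/2178 + 2257/658)*(1/44384) + 30619/18611 = (3143552/358281)*(1/44384) + 30619/18611 = 98236/496935747 + 30619/18611 = 15217503907589/9248471187417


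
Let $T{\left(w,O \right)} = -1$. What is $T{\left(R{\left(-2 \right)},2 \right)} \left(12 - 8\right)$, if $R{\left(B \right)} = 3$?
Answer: $-4$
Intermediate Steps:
$T{\left(R{\left(-2 \right)},2 \right)} \left(12 - 8\right) = - (12 - 8) = \left(-1\right) 4 = -4$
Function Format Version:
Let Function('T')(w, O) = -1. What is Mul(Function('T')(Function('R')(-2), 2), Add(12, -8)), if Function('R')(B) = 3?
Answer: -4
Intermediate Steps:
Mul(Function('T')(Function('R')(-2), 2), Add(12, -8)) = Mul(-1, Add(12, -8)) = Mul(-1, 4) = -4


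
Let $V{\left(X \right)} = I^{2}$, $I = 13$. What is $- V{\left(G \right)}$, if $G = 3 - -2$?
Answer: $-169$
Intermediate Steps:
$G = 5$ ($G = 3 + 2 = 5$)
$V{\left(X \right)} = 169$ ($V{\left(X \right)} = 13^{2} = 169$)
$- V{\left(G \right)} = \left(-1\right) 169 = -169$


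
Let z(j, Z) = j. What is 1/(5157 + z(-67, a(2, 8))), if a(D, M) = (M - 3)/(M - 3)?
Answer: 1/5090 ≈ 0.00019646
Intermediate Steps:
a(D, M) = 1 (a(D, M) = (-3 + M)/(-3 + M) = 1)
1/(5157 + z(-67, a(2, 8))) = 1/(5157 - 67) = 1/5090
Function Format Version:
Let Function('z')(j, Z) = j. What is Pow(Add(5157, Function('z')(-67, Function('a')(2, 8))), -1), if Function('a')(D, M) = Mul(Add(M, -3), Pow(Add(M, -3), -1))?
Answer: Rational(1, 5090) ≈ 0.00019646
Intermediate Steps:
Function('a')(D, M) = 1 (Function('a')(D, M) = Mul(Add(-3, M), Pow(Add(-3, M), -1)) = 1)
Pow(Add(5157, Function('z')(-67, Function('a')(2, 8))), -1) = Pow(Add(5157, -67), -1) = Pow(5090, -1) = Rational(1, 5090)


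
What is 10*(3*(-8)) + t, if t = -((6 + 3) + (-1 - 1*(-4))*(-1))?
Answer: -246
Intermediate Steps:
t = -6 (t = -(9 + (-1 + 4)*(-1)) = -(9 + 3*(-1)) = -(9 - 3) = -1*6 = -6)
10*(3*(-8)) + t = 10*(3*(-8)) - 6 = 10*(-24) - 6 = -240 - 6 = -246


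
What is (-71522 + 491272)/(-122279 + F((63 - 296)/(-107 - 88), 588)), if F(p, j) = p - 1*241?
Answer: -81851250/23891167 ≈ -3.4260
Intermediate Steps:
F(p, j) = -241 + p (F(p, j) = p - 241 = -241 + p)
(-71522 + 491272)/(-122279 + F((63 - 296)/(-107 - 88), 588)) = (-71522 + 491272)/(-122279 + (-241 + (63 - 296)/(-107 - 88))) = 419750/(-122279 + (-241 - 233/(-195))) = 419750/(-122279 + (-241 - 233*(-1/195))) = 419750/(-122279 + (-241 + 233/195)) = 419750/(-122279 - 46762/195) = 419750/(-23891167/195) = 419750*(-195/23891167) = -81851250/23891167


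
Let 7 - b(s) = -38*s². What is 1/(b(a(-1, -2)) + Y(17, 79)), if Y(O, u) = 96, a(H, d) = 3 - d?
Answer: 1/1053 ≈ 0.00094967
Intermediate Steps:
b(s) = 7 + 38*s² (b(s) = 7 - (-38)*s² = 7 + 38*s²)
1/(b(a(-1, -2)) + Y(17, 79)) = 1/((7 + 38*(3 - 1*(-2))²) + 96) = 1/((7 + 38*(3 + 2)²) + 96) = 1/((7 + 38*5²) + 96) = 1/((7 + 38*25) + 96) = 1/((7 + 950) + 96) = 1/(957 + 96) = 1/1053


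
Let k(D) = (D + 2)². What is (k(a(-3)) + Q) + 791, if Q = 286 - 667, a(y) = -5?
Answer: 419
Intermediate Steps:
k(D) = (2 + D)²
Q = -381
(k(a(-3)) + Q) + 791 = ((2 - 5)² - 381) + 791 = ((-3)² - 381) + 791 = (9 - 381) + 791 = -372 + 791 = 419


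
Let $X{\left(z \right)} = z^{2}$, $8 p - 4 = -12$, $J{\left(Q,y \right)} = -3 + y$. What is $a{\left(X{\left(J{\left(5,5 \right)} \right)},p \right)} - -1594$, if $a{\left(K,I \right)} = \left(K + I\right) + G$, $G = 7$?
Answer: $1604$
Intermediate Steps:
$p = -1$ ($p = \frac{1}{2} + \frac{1}{8} \left(-12\right) = \frac{1}{2} - \frac{3}{2} = -1$)
$a{\left(K,I \right)} = 7 + I + K$ ($a{\left(K,I \right)} = \left(K + I\right) + 7 = \left(I + K\right) + 7 = 7 + I + K$)
$a{\left(X{\left(J{\left(5,5 \right)} \right)},p \right)} - -1594 = \left(7 - 1 + \left(-3 + 5\right)^{2}\right) - -1594 = \left(7 - 1 + 2^{2}\right) + 1594 = \left(7 - 1 + 4\right) + 1594 = 10 + 1594 = 1604$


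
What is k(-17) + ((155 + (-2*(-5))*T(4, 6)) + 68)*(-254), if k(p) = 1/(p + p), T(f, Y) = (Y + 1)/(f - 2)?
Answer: -2228089/34 ≈ -65532.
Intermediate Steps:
T(f, Y) = (1 + Y)/(-2 + f)
k(p) = 1/(2*p)
k(-17) + ((155 + (-2*(-5))*T(4, 6)) + 68)*(-254) = (½)/(-17) + ((155 + (-2*(-5))*((1 + 6)/(-2 + 4))) + 68)*(-254) = (½)*(-1/17) + ((155 + 10*(7/2)) + 68)*(-254) = -1/34 + ((155 + 10*((½)*7)) + 68)*(-254) = -1/34 + ((155 + 10*(7/2)) + 68)*(-254) = -1/34 + ((155 + 35) + 68)*(-254) = -1/34 + (190 + 68)*(-254) = -1/34 + 258*(-254) = -1/34 - 65532 = -2228089/34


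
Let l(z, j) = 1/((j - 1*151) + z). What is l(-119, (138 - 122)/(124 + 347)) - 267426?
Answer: -34004286075/127154 ≈ -2.6743e+5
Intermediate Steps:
l(z, j) = 1/(-151 + j + z) (l(z, j) = 1/((j - 151) + z) = 1/((-151 + j) + z) = 1/(-151 + j + z))
l(-119, (138 - 122)/(124 + 347)) - 267426 = 1/(-151 + (138 - 122)/(124 + 347) - 119) - 267426 = 1/(-151 + 16/471 - 119) - 267426 = 1/(-127154/471) - 267426 = -471/127154 - 267426 = -34004286075/127154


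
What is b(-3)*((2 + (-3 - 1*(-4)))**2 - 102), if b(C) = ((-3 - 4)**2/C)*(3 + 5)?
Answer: 12152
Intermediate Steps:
b(C) = 392/C (b(C) = ((-7)**2/C)*8 = (49/C)*8 = 392/C)
b(-3)*((2 + (-3 - 1*(-4)))**2 - 102) = (392/(-3))*((2 + (-3 - 1*(-4)))**2 - 102) = (392*(-1/3))*((2 + (-3 + 4))**2 - 102) = -392*((2 + 1)**2 - 102)/3 = -392*(3**2 - 102)/3 = -392*(9 - 102)/3 = -392/3*(-93) = 12152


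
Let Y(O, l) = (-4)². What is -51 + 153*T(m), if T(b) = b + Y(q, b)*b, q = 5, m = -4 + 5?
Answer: 2550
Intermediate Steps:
m = 1
Y(O, l) = 16
T(b) = 17*b (T(b) = b + 16*b = 17*b)
-51 + 153*T(m) = -51 + 153*(17*1) = -51 + 153*17 = -51 + 2601 = 2550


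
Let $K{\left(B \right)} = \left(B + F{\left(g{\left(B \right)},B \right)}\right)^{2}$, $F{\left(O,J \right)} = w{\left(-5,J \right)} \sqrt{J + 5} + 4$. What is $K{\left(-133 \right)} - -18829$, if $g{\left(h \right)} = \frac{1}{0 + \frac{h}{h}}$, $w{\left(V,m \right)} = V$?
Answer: $32270 + 10320 i \sqrt{2} \approx 32270.0 + 14595.0 i$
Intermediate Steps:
$g{\left(h \right)} = 1$ ($g{\left(h \right)} = \frac{1}{0 + 1} = 1^{-1} = 1$)
$F{\left(O,J \right)} = 4 - 5 \sqrt{5 + J}$ ($F{\left(O,J \right)} = - 5 \sqrt{J + 5} + 4 = - 5 \sqrt{5 + J} + 4 = 4 - 5 \sqrt{5 + J}$)
$K{\left(B \right)} = \left(4 + B - 5 \sqrt{5 + B}\right)^{2}$ ($K{\left(B \right)} = \left(B - \left(-4 + 5 \sqrt{5 + B}\right)\right)^{2} = \left(4 + B - 5 \sqrt{5 + B}\right)^{2}$)
$K{\left(-133 \right)} - -18829 = \left(4 - 133 - 5 \sqrt{5 - 133}\right)^{2} - -18829 = \left(4 - 133 - 5 \sqrt{-128}\right)^{2} + 18829 = \left(4 - 133 - 5 \cdot 8 i \sqrt{2}\right)^{2} + 18829 = \left(4 - 133 - 40 i \sqrt{2}\right)^{2} + 18829 = \left(-129 - 40 i \sqrt{2}\right)^{2} + 18829 = 18829 + \left(-129 - 40 i \sqrt{2}\right)^{2}$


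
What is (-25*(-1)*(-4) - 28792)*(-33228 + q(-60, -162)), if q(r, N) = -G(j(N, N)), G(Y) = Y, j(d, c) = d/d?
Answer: 960052268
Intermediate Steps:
j(d, c) = 1
q(r, N) = -1 (q(r, N) = -1*1 = -1)
(-25*(-1)*(-4) - 28792)*(-33228 + q(-60, -162)) = (-25*(-1)*(-4) - 28792)*(-33228 - 1) = (25*(-4) - 28792)*(-33229) = (-100 - 28792)*(-33229) = -28892*(-33229) = 960052268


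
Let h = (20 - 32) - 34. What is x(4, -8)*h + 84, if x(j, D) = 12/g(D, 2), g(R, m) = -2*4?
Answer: 153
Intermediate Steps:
g(R, m) = -8
h = -46 (h = -12 - 34 = -46)
x(j, D) = -3/2 (x(j, D) = 12/(-8) = 12*(-⅛) = -3/2)
x(4, -8)*h + 84 = -3/2*(-46) + 84 = 69 + 84 = 153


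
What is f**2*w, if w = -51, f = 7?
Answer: -2499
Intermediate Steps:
f**2*w = 7**2*(-51) = 49*(-51) = -2499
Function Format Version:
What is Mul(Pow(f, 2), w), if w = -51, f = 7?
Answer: -2499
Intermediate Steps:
Mul(Pow(f, 2), w) = Mul(Pow(7, 2), -51) = Mul(49, -51) = -2499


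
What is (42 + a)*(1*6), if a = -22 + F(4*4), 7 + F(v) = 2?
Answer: 90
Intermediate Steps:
F(v) = -5 (F(v) = -7 + 2 = -5)
a = -27 (a = -22 - 5 = -27)
(42 + a)*(1*6) = (42 - 27)*(1*6) = 15*6 = 90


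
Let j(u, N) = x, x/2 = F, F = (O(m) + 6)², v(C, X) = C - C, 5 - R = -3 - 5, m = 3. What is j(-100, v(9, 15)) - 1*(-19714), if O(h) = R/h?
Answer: 179348/9 ≈ 19928.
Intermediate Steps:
R = 13 (R = 5 - (-3 - 5) = 5 - 1*(-8) = 5 + 8 = 13)
v(C, X) = 0
O(h) = 13/h
F = 961/9 (F = (13/3 + 6)² = (31/3)² = 961/9 ≈ 106.78)
x = 1922/9 (x = 2*(961/9) = 1922/9 ≈ 213.56)
j(u, N) = 1922/9
j(-100, v(9, 15)) - 1*(-19714) = 1922/9 - 1*(-19714) = 1922/9 + 19714 = 179348/9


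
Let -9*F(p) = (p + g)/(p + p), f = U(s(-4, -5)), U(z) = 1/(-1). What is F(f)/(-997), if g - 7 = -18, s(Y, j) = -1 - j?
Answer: 2/2991 ≈ 0.00066867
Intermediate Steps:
U(z) = -1
g = -11 (g = 7 - 18 = -11)
f = -1
F(p) = -(-11 + p)/(18*p) (F(p) = -(p - 11)/(9*(p + p)) = -(-11 + p)/(9*(2*p)) = -(-11 + p)*1/(2*p)/9 = -(-11 + p)/(18*p))
F(f)/(-997) = ((1/18)*(11 - 1*(-1))/(-1))/(-997) = ((1/18)*(-1)*(11 + 1))*(-1/997) = ((1/18)*(-1)*12)*(-1/997) = -⅔*(-1/997) = 2/2991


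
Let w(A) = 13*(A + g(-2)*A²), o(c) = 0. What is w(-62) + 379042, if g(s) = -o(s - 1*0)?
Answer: 378236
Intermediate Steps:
g(s) = 0 (g(s) = -1*0 = 0)
w(A) = 13*A (w(A) = 13*(A + 0*A²) = 13*(A + 0) = 13*A)
w(-62) + 379042 = 13*(-62) + 379042 = -806 + 379042 = 378236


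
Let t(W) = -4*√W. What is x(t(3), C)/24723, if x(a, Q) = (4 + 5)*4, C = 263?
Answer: 4/2747 ≈ 0.0014561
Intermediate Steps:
x(a, Q) = 36 (x(a, Q) = 9*4 = 36)
x(t(3), C)/24723 = 36/24723 = 36*(1/24723) = 4/2747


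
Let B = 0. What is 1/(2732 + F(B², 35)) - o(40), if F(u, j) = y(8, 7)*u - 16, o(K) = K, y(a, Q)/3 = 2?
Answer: -108639/2716 ≈ -40.000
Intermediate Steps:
y(a, Q) = 6 (y(a, Q) = 3*2 = 6)
F(u, j) = -16 + 6*u (F(u, j) = 6*u - 16 = -16 + 6*u)
1/(2732 + F(B², 35)) - o(40) = 1/(2732 + (-16 + 6*0²)) - 1*40 = 1/(2732 + (-16 + 6*0)) - 40 = 1/(2732 + (-16 + 0)) - 40 = 1/(2732 - 16) - 40 = 1/2716 - 40 = -108639/2716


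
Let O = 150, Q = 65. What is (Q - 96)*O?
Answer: -4650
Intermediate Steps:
(Q - 96)*O = (65 - 96)*150 = -31*150 = -4650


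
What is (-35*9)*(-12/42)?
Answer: 90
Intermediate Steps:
(-35*9)*(-12/42) = -(-3780)/42 = -315*(-2/7) = 90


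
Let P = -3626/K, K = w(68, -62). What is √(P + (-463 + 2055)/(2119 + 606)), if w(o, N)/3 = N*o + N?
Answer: √1177901312213/1165755 ≈ 0.93099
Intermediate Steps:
w(o, N) = 3*N + 3*N*o (w(o, N) = 3*(N*o + N) = 3*(N + N*o) = 3*N + 3*N*o)
K = -12834 (K = 3*(-62)*(1 + 68) = 3*(-62)*69 = -12834)
P = 1813/6417 (P = -3626/(-12834) = -3626*(-1/12834) = 1813/6417 ≈ 0.28253)
√(P + (-463 + 2055)/(2119 + 606)) = √(1813/6417 + (-463 + 2055)/(2119 + 606)) = √(1813/6417 + 1592/2725) = √(15156289/17486325) = √1177901312213/1165755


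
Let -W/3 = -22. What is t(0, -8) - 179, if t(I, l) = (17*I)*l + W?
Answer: -113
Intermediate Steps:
W = 66 (W = -3*(-22) = 66)
t(I, l) = 66 + 17*I*l (t(I, l) = (17*I)*l + 66 = 17*I*l + 66 = 66 + 17*I*l)
t(0, -8) - 179 = (66 + 17*0*(-8)) - 179 = (66 + 0) - 179 = 66 - 179 = -113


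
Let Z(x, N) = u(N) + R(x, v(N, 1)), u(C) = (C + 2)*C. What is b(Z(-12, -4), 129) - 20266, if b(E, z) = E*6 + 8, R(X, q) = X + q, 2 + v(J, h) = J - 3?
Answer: -20336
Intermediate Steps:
u(C) = C*(2 + C) (u(C) = (2 + C)*C = C*(2 + C))
v(J, h) = -5 + J (v(J, h) = -2 + (J - 3) = -2 + (-3 + J) = -5 + J)
Z(x, N) = -5 + N + x + N*(2 + N) (Z(x, N) = N*(2 + N) + (x + (-5 + N)) = N*(2 + N) + (-5 + N + x) = -5 + N + x + N*(2 + N))
b(E, z) = 8 + 6*E (b(E, z) = 6*E + 8 = 8 + 6*E)
b(Z(-12, -4), 129) - 20266 = (8 + 6*(-5 - 4 - 12 - 4*(2 - 4))) - 20266 = (8 + 6*(-5 - 4 - 12 - 4*(-2))) - 20266 = (8 + 6*(-5 - 4 - 12 + 8)) - 20266 = (8 + 6*(-13)) - 20266 = (8 - 78) - 20266 = -70 - 20266 = -20336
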